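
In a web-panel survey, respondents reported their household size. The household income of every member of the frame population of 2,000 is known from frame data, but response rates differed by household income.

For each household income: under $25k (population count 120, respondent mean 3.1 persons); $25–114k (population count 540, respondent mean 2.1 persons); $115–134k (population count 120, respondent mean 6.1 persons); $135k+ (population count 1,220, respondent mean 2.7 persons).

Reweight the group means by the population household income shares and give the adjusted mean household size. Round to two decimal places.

2.77

Each cell contributes population-share × respondent value:
  under $25k: (120/2,000) × 3.1 = 0.186
  $25–114k: (540/2,000) × 2.1 = 0.567
  $115–134k: (120/2,000) × 6.1 = 0.366
  $135k+: (1,220/2,000) × 2.7 = 1.647
Post-stratified estimate = 2.766 → 2.77.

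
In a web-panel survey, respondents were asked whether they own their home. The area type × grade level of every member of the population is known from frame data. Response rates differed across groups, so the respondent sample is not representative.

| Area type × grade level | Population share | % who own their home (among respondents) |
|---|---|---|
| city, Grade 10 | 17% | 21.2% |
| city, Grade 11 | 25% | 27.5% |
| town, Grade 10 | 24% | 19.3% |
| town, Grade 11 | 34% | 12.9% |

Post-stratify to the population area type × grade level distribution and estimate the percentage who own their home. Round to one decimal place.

Weight each group's respondent value by its population share:
  city, Grade 10: 0.17 × 21.2 = 3.604
  city, Grade 11: 0.25 × 27.5 = 6.875
  town, Grade 10: 0.24 × 19.3 = 4.632
  town, Grade 11: 0.34 × 12.9 = 4.386
Post-stratified estimate = 19.497 → 19.5%.

19.5%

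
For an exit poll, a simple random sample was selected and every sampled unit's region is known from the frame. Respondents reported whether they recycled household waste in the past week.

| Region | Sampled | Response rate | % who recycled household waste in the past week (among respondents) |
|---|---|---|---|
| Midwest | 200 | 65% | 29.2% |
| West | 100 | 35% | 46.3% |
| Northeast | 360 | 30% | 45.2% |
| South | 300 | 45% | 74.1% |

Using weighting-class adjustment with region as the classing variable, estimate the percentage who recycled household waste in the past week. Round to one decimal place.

51.0%

Each respondent's weight = sampled/responded in their class; summing within a class gives n_sampled, so:
  Midwest: 200 × 29.2 = 5840
  West: 100 × 46.3 = 4630
  Northeast: 360 × 45.2 = 16272
  South: 300 × 74.1 = 22,230
Adjusted estimate = 48,972 / 960 = 51.0125 → 51.0%.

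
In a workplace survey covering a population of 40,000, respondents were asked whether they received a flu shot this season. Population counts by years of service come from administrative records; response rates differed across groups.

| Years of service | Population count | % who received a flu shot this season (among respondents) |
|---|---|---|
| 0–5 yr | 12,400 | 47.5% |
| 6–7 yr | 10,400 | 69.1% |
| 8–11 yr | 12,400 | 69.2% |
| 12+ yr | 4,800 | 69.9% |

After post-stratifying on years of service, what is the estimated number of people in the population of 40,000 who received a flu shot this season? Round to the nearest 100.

Apply each group's respondent rate to its population count:
  0–5 yr: 12,400 × 47.5% = 5890
  6–7 yr: 10,400 × 69.1% = 7186.4
  8–11 yr: 12,400 × 69.2% = 8580.8
  12+ yr: 4,800 × 69.9% = 3355.2
Estimated total = 25012.4 → 25,000.

25,000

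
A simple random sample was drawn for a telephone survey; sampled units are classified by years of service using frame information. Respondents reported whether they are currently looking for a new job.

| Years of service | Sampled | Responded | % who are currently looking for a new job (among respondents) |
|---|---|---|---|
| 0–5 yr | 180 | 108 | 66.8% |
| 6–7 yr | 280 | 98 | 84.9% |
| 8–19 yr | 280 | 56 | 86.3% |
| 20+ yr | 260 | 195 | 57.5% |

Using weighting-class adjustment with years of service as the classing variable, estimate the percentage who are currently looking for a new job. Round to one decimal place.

Class response rates: 0–5 yr 108/180 = 60%, 6–7 yr 98/280 = 35%, 8–19 yr 56/280 = 20%, 20+ yr 195/260 = 75%.
Each respondent's weight = sampled/responded in their class; summing within a class gives n_sampled, so:
  0–5 yr: 180 × 66.8 = 12,024
  6–7 yr: 280 × 84.9 = 23,772
  8–19 yr: 280 × 86.3 = 24,164
  20+ yr: 260 × 57.5 = 14,950
Adjusted estimate = 74,910 / 1,000 = 74.91 → 74.9%.

74.9%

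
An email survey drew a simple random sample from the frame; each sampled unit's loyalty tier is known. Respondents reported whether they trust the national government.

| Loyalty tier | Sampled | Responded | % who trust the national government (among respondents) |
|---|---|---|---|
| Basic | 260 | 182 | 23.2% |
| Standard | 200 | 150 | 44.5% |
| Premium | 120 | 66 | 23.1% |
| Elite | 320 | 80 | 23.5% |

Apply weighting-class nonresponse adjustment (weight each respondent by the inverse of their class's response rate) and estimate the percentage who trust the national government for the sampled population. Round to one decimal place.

Class response rates: Basic 182/260 = 70%, Standard 150/200 = 75%, Premium 66/120 = 55%, Elite 80/320 = 25%.
Each respondent's weight = sampled/responded in their class; summing within a class gives n_sampled, so:
  Basic: 260 × 23.2 = 6032
  Standard: 200 × 44.5 = 8900
  Premium: 120 × 23.1 = 2772
  Elite: 320 × 23.5 = 7520
Adjusted estimate = 25,224 / 900 = 28.0267 → 28.0%.

28.0%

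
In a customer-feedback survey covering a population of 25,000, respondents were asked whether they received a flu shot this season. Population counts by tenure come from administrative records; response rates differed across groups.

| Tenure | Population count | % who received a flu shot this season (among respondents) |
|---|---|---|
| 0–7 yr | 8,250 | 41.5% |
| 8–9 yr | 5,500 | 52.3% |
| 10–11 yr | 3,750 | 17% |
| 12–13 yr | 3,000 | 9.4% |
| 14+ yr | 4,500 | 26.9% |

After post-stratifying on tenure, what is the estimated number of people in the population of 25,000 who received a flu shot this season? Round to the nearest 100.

Estimated count per cell = population count × respondent percentage:
  0–7 yr: 8,250 × 41.5% = 3423.75
  8–9 yr: 5,500 × 52.3% = 2876.5
  10–11 yr: 3,750 × 17% = 637.5
  12–13 yr: 3,000 × 9.4% = 282
  14+ yr: 4,500 × 26.9% = 1210.5
Estimated total = 8430.25 → 8,400.

8,400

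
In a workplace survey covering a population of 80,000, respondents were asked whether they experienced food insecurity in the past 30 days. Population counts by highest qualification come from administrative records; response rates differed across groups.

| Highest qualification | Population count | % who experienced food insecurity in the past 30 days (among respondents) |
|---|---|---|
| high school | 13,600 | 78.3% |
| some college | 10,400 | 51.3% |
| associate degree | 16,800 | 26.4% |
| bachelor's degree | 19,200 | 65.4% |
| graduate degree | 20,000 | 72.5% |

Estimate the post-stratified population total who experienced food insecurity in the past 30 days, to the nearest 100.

Each cell contributes its population count × the respondent rate:
  high school: 13,600 × 78.3% = 10648.8
  some college: 10,400 × 51.3% = 5335.2
  associate degree: 16,800 × 26.4% = 4435.2
  bachelor's degree: 19,200 × 65.4% = 12556.8
  graduate degree: 20,000 × 72.5% = 14,500
Estimated total = 47,476 → 47,500.

47,500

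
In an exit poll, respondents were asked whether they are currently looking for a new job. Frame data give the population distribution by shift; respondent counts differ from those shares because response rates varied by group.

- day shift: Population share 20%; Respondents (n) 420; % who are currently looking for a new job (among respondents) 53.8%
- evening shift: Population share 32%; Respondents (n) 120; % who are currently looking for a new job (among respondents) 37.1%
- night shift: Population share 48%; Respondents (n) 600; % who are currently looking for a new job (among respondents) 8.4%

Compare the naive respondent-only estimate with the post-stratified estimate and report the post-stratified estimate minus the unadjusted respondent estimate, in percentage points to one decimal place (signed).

Without adjustment, the pooled respondent share is:
  (420/1140)×53.8 + (120/1140)×37.1 + (600/1140)×8.4 = 28.1474%
Reweighting by population shift shares:
  0.2×53.8 + 0.32×37.1 + 0.48×8.4 = 26.664%
Difference = 26.664 − 28.1474 = -1.4834 pp.

-1.5 percentage points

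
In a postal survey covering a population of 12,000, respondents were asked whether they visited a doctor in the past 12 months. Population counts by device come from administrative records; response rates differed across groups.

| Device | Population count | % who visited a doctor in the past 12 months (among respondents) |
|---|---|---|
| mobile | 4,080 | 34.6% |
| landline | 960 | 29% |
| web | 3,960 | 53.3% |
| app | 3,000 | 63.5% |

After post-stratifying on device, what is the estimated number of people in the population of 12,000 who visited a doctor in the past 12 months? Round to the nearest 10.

Estimated count per cell = population count × respondent percentage:
  mobile: 4,080 × 34.6% = 1411.68
  landline: 960 × 29% = 278.4
  web: 3,960 × 53.3% = 2110.68
  app: 3,000 × 63.5% = 1905
Estimated total = 5705.76 → 5,710.

5,710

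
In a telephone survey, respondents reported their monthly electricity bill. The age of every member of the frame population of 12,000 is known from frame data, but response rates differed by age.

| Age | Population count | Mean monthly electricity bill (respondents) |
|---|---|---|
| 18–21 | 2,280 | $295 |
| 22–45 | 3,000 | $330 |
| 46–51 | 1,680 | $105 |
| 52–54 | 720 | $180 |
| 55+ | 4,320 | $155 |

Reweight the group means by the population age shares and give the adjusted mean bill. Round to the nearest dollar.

$220

Post-stratification weights by population share, not respondent share:
  18–21: (2,280/12,000) × 295 = 56.05
  22–45: (3,000/12,000) × 330 = 82.5
  46–51: (1,680/12,000) × 105 = 14.7
  52–54: (720/12,000) × 180 = 10.8
  55+: (4,320/12,000) × 155 = 55.8
Post-stratified estimate = 219.85 → $220.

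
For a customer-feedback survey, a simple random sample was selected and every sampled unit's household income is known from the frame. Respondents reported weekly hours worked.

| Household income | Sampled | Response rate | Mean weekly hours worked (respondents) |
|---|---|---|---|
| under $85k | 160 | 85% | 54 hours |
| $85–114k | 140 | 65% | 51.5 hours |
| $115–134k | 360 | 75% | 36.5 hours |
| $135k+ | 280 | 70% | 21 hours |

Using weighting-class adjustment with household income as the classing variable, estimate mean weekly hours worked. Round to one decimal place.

37.1

Each respondent's weight = sampled/responded in their class; summing within a class gives n_sampled, so:
  under $85k: 160 × 54 = 8640
  $85–114k: 140 × 51.5 = 7210
  $115–134k: 360 × 36.5 = 13,140
  $135k+: 280 × 21 = 5880
Adjusted estimate = 34,870 / 940 = 37.0957 → 37.1.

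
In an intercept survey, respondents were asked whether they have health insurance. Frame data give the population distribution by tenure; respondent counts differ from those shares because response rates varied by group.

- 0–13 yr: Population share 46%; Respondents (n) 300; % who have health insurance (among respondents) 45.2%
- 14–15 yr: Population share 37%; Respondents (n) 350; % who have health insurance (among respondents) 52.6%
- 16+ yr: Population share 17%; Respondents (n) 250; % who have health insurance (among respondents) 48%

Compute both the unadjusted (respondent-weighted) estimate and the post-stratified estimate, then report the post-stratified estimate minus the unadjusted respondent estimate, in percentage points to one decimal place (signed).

Unadjusted (pooled respondent) estimate weights by respondent counts:
  (300/900)×45.2 + (350/900)×52.6 + (250/900)×48 = 48.8556%
Post-stratified estimate weights by population shares:
  0.46×45.2 + 0.37×52.6 + 0.17×48 = 48.414%
Difference = 48.414 − 48.8556 = -0.4416 pp.

-0.4 percentage points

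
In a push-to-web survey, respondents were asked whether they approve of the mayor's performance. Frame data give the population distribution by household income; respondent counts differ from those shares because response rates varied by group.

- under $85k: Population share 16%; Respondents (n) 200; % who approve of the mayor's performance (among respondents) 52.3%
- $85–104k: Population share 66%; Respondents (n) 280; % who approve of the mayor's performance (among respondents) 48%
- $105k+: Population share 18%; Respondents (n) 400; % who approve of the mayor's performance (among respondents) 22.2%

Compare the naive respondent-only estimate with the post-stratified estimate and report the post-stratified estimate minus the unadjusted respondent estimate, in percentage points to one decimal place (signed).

Naive respondent-only estimate (weights = respondent counts):
  (200/880)×52.3 + (280/880)×48 + (400/880)×22.2 = 37.25%
Post-stratifying to population shares instead:
  0.16×52.3 + 0.66×48 + 0.18×22.2 = 44.044%
Difference = 44.044 − 37.25 = 6.794 pp.

+6.8 percentage points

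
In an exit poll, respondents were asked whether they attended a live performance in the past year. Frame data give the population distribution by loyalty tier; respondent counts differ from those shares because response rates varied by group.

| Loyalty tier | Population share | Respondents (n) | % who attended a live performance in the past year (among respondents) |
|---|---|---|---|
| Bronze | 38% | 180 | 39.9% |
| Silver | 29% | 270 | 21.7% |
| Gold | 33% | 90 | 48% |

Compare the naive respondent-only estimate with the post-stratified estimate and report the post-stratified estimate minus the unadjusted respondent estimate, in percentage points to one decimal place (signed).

Naive respondent-only estimate (weights = respondent counts):
  (180/540)×39.9 + (270/540)×21.7 + (90/540)×48 = 32.15%
Reweighting by population loyalty tier shares:
  0.38×39.9 + 0.29×21.7 + 0.33×48 = 37.295%
Difference = 37.295 − 32.15 = 5.145 pp.

+5.1 percentage points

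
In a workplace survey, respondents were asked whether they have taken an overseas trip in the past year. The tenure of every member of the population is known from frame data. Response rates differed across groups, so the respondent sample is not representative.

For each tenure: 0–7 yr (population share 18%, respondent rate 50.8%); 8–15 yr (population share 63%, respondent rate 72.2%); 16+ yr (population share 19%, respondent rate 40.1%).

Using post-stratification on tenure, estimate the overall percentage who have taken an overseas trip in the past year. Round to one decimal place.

62.2%

Each cell contributes population-share × respondent value:
  0–7 yr: 0.18 × 50.8 = 9.144
  8–15 yr: 0.63 × 72.2 = 45.486
  16+ yr: 0.19 × 40.1 = 7.619
Post-stratified estimate = 62.249 → 62.2%.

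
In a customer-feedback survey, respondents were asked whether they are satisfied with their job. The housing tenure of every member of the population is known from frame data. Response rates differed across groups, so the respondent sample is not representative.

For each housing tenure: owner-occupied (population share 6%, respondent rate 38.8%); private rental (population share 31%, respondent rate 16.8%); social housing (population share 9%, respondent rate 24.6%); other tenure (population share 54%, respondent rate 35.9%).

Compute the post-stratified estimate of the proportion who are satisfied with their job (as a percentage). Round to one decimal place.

29.1%

Reweight to the known housing tenure distribution:
  owner-occupied: 0.06 × 38.8 = 2.328
  private rental: 0.31 × 16.8 = 5.208
  social housing: 0.09 × 24.6 = 2.214
  other tenure: 0.54 × 35.9 = 19.386
Post-stratified estimate = 29.136 → 29.1%.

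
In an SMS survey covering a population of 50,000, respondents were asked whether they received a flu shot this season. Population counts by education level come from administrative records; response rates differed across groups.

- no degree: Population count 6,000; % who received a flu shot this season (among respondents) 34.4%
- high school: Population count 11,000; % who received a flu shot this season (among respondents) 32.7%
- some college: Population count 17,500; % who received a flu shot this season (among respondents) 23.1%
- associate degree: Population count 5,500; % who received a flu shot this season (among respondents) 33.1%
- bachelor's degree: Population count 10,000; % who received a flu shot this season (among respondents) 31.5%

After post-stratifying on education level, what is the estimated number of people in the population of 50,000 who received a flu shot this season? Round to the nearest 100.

Each cell contributes its population count × the respondent rate:
  no degree: 6,000 × 34.4% = 2064
  high school: 11,000 × 32.7% = 3597
  some college: 17,500 × 23.1% = 4042.5
  associate degree: 5,500 × 33.1% = 1820.5
  bachelor's degree: 10,000 × 31.5% = 3150
Estimated total = 14,674 → 14,700.

14,700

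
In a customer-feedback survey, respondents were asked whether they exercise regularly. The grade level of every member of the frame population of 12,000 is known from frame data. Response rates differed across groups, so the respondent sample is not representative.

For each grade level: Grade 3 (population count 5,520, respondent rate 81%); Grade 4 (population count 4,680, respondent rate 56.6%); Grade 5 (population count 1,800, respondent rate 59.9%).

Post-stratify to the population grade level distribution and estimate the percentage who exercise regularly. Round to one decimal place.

Reweight to the known grade level distribution:
  Grade 3: (5,520/12,000) × 81 = 37.26
  Grade 4: (4,680/12,000) × 56.6 = 22.074
  Grade 5: (1,800/12,000) × 59.9 = 8.985
Post-stratified estimate = 68.319 → 68.3%.

68.3%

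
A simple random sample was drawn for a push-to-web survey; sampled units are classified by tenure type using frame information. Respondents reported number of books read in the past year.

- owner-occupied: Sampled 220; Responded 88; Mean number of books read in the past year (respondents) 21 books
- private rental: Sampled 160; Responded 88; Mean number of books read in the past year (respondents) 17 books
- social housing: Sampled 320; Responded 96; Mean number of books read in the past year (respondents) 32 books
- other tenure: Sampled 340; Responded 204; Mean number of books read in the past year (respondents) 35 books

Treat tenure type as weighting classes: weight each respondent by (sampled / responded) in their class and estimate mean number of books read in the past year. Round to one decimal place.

28.3

Class response rates: owner-occupied 88/220 = 40%, private rental 88/160 = 55%, social housing 96/320 = 30%, other tenure 204/340 = 60%.
Inverse-response-rate weighting restores each class to its sampled count, so class totals weight by n_sampled:
  owner-occupied: 220 × 21 = 4620
  private rental: 160 × 17 = 2720
  social housing: 320 × 32 = 10,240
  other tenure: 340 × 35 = 11,900
Adjusted estimate = 29,480 / 1,040 = 28.3462 → 28.3.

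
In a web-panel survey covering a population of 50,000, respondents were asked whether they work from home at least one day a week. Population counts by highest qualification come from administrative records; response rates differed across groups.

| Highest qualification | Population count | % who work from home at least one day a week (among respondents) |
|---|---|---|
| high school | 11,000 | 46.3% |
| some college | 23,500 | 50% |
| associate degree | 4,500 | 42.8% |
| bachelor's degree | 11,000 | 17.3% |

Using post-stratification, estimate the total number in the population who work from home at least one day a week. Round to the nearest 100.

20,700

Estimated count per cell = population count × respondent percentage:
  high school: 11,000 × 46.3% = 5093
  some college: 23,500 × 50% = 11,750
  associate degree: 4,500 × 42.8% = 1926
  bachelor's degree: 11,000 × 17.3% = 1903
Estimated total = 20,672 → 20,700.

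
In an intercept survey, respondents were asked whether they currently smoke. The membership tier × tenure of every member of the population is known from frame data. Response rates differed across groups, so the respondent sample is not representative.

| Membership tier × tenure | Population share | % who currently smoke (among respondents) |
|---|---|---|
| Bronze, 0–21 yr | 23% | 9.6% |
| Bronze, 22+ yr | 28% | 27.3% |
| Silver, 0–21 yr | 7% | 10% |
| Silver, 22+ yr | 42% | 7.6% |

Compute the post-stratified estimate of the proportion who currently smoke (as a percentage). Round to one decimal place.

13.7%

Each cell contributes population-share × respondent value:
  Bronze, 0–21 yr: 0.23 × 9.6 = 2.208
  Bronze, 22+ yr: 0.28 × 27.3 = 7.644
  Silver, 0–21 yr: 0.07 × 10 = 0.7
  Silver, 22+ yr: 0.42 × 7.6 = 3.192
Post-stratified estimate = 13.744 → 13.7%.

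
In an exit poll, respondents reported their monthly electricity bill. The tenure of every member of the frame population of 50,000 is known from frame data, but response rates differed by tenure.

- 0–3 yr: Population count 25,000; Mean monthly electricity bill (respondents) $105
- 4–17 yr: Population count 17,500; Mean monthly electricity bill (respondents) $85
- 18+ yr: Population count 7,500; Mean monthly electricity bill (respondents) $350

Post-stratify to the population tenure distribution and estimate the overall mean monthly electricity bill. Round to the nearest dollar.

Weight each group's respondent value by its population share:
  0–3 yr: (25,000/50,000) × 105 = 52.5
  4–17 yr: (17,500/50,000) × 85 = 29.75
  18+ yr: (7,500/50,000) × 350 = 52.5
Post-stratified estimate = 134.75 → $135.

$135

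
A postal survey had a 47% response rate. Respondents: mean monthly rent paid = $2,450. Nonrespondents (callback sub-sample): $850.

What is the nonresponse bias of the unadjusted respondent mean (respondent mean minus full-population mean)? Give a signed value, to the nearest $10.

+$850

Nonresponse fraction = 1 − 0.47 = 0.53.
Bias = (nonresponse fraction) × (respondent mean − nonrespondent mean)
     = 0.53 × (2450 − 850) = 0.53 × 1600 = 848.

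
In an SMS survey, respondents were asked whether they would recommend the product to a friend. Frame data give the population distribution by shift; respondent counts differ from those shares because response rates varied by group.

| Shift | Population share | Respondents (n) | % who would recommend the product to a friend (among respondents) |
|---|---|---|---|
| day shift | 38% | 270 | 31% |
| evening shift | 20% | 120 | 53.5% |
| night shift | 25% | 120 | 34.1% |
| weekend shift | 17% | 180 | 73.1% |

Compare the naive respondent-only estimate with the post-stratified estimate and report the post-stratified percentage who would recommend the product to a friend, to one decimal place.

43.4%

Without adjustment, the pooled respondent share is:
  (270/690)×31 + (120/690)×53.5 + (120/690)×34.1 + (180/690)×73.1 = 46.4348%
Post-stratifying to population shares instead:
  0.38×31 + 0.2×53.5 + 0.25×34.1 + 0.17×73.1 = 43.432%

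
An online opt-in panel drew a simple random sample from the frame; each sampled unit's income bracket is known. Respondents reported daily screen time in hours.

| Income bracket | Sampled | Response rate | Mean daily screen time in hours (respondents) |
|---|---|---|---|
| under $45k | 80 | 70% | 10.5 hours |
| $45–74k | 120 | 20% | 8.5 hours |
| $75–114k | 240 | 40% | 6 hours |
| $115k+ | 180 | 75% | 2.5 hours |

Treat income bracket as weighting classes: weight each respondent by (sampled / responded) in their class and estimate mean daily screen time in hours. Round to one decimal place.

6.0

Each respondent's weight = sampled/responded in their class; summing within a class gives n_sampled, so:
  under $45k: 80 × 10.5 = 840
  $45–74k: 120 × 8.5 = 1020
  $75–114k: 240 × 6 = 1440
  $115k+: 180 × 2.5 = 450
Adjusted estimate = 3750 / 620 = 6.04839 → 6.0.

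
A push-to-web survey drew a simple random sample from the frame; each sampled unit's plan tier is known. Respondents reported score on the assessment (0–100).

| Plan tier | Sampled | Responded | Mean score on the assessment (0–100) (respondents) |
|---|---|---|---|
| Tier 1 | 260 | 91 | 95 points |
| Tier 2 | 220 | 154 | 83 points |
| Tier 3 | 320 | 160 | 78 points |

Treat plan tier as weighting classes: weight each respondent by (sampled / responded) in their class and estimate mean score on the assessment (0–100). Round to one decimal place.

Class response rates: Tier 1 91/260 = 35%, Tier 2 154/220 = 70%, Tier 3 160/320 = 50%.
Each respondent's weight = sampled/responded in their class; summing within a class gives n_sampled, so:
  Tier 1: 260 × 95 = 24,700
  Tier 2: 220 × 83 = 18,260
  Tier 3: 320 × 78 = 24,960
Adjusted estimate = 67,920 / 800 = 84.9 → 84.9.

84.9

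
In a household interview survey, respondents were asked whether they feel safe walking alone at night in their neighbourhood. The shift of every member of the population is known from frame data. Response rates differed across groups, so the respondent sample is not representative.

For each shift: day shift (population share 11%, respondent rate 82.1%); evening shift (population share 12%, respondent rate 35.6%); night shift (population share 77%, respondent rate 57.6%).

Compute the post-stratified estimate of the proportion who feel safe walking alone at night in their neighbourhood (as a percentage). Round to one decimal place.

Each cell contributes population-share × respondent value:
  day shift: 0.11 × 82.1 = 9.031
  evening shift: 0.12 × 35.6 = 4.272
  night shift: 0.77 × 57.6 = 44.352
Post-stratified estimate = 57.655 → 57.7%.

57.7%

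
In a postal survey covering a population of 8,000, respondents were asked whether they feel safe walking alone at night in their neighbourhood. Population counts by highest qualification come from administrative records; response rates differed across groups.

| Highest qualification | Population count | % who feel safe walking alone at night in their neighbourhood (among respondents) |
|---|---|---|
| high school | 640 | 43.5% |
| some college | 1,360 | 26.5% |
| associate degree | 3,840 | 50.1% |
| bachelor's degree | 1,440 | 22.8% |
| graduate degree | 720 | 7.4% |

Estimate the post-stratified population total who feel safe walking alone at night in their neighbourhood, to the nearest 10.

2,940

Each cell contributes its population count × the respondent rate:
  high school: 640 × 43.5% = 278.4
  some college: 1,360 × 26.5% = 360.4
  associate degree: 3,840 × 50.1% = 1923.84
  bachelor's degree: 1,440 × 22.8% = 328.32
  graduate degree: 720 × 7.4% = 53.28
Estimated total = 2944.24 → 2,940.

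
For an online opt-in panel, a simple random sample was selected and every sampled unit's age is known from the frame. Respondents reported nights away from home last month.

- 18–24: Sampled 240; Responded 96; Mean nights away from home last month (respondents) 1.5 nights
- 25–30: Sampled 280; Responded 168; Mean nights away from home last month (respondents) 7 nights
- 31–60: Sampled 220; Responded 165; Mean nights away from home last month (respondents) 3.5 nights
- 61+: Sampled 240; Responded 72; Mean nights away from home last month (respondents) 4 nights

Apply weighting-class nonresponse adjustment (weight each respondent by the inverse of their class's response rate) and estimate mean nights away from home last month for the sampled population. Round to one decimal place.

Response rates by class: 18–24 96/240 = 40%, 25–30 168/280 = 60%, 31–60 165/220 = 75%, 61+ 72/240 = 30%.
With weight = n_sampled/n_responded per class, the weighted class total is n_sampled:
  18–24: 240 × 1.5 = 360
  25–30: 280 × 7 = 1960
  31–60: 220 × 3.5 = 770
  61+: 240 × 4 = 960
Adjusted estimate = 4050 / 980 = 4.13265 → 4.1.

4.1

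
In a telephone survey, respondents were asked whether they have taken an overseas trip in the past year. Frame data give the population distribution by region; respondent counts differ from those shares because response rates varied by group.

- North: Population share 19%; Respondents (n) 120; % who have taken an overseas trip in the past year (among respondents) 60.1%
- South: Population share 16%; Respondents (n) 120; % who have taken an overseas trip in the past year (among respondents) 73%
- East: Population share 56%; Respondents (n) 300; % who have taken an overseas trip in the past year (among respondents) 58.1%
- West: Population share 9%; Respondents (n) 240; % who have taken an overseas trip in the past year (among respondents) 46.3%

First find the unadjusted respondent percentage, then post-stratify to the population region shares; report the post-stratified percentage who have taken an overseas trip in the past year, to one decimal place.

59.8%

Unadjusted (pooled respondent) estimate weights by respondent counts:
  (120/780)×60.1 + (120/780)×73 + (300/780)×58.1 + (240/780)×46.3 = 57.0692%
Post-stratified estimate weights by population shares:
  0.19×60.1 + 0.16×73 + 0.56×58.1 + 0.09×46.3 = 59.802%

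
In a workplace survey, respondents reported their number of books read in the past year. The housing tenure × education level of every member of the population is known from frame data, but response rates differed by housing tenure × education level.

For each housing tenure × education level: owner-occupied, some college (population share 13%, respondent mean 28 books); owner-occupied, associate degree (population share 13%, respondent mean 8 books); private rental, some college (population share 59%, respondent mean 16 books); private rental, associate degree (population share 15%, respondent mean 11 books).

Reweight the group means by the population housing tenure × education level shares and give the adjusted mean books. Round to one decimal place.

15.8

Reweight to the known housing tenure × education level distribution:
  owner-occupied, some college: 0.13 × 28 = 3.64
  owner-occupied, associate degree: 0.13 × 8 = 1.04
  private rental, some college: 0.59 × 16 = 9.44
  private rental, associate degree: 0.15 × 11 = 1.65
Post-stratified estimate = 15.77 → 15.8.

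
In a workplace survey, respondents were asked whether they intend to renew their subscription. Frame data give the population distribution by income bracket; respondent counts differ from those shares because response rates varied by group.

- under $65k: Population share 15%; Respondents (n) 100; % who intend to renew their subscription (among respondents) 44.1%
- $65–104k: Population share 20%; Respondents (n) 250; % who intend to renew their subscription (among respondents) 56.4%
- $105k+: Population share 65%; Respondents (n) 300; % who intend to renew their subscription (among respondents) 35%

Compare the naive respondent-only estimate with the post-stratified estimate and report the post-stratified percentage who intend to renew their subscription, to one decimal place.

Without adjustment, the pooled respondent share is:
  (100/650)×44.1 + (250/650)×56.4 + (300/650)×35 = 44.6308%
Post-stratifying to population shares instead:
  0.15×44.1 + 0.2×56.4 + 0.65×35 = 40.645%

40.6%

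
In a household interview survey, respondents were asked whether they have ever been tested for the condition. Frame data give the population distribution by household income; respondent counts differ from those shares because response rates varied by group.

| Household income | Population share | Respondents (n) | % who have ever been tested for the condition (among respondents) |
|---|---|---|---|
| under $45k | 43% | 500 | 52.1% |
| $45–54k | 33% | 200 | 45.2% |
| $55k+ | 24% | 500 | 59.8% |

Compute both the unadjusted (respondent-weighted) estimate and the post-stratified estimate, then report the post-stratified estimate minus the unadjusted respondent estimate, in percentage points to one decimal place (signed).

Unadjusted (pooled respondent) estimate weights by respondent counts:
  (500/1200)×52.1 + (200/1200)×45.2 + (500/1200)×59.8 = 54.1583%
Post-stratified estimate weights by population shares:
  0.43×52.1 + 0.33×45.2 + 0.24×59.8 = 51.671%
Difference = 51.671 − 54.1583 = -2.4873 pp.

-2.5 percentage points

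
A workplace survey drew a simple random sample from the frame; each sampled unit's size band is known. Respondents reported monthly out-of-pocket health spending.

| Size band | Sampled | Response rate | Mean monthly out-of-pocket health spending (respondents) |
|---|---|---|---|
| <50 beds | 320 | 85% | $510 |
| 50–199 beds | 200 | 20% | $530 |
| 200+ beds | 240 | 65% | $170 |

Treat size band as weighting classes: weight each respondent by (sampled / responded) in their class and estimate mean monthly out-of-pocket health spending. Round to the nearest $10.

Inverse-response-rate weighting restores each class to its sampled count, so class totals weight by n_sampled:
  <50 beds: 320 × 510 = 163,200
  50–199 beds: 200 × 530 = 106,000
  200+ beds: 240 × 170 = 40,800
Adjusted estimate = 310,000 / 760 = 407.895 → $410.

$410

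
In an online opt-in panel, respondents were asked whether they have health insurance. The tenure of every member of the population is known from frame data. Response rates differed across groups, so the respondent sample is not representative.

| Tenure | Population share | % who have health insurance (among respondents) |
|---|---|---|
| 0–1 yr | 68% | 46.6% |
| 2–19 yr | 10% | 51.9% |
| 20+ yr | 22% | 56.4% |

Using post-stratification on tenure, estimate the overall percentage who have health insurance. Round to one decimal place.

49.3%

Post-stratification weights by population share, not respondent share:
  0–1 yr: 0.68 × 46.6 = 31.688
  2–19 yr: 0.1 × 51.9 = 5.19
  20+ yr: 0.22 × 56.4 = 12.408
Post-stratified estimate = 49.286 → 49.3%.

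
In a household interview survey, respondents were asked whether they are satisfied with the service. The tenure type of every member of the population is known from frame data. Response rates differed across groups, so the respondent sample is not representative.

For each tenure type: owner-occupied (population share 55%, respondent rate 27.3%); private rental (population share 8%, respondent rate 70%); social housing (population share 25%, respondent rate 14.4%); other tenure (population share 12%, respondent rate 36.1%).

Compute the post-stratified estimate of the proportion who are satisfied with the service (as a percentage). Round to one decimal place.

28.5%

Reweight to the known tenure type distribution:
  owner-occupied: 0.55 × 27.3 = 15.015
  private rental: 0.08 × 70 = 5.6
  social housing: 0.25 × 14.4 = 3.6
  other tenure: 0.12 × 36.1 = 4.332
Post-stratified estimate = 28.547 → 28.5%.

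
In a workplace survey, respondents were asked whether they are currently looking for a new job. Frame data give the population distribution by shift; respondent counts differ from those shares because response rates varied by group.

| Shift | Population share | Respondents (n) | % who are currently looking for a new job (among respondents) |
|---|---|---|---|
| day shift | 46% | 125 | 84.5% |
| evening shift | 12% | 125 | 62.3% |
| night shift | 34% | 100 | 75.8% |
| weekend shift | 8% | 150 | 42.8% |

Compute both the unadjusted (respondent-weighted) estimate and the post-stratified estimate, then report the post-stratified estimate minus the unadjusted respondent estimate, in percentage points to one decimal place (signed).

Without adjustment, the pooled respondent share is:
  (125/500)×84.5 + (125/500)×62.3 + (100/500)×75.8 + (150/500)×42.8 = 64.7%
Reweighting by population shift shares:
  0.46×84.5 + 0.12×62.3 + 0.34×75.8 + 0.08×42.8 = 75.542%
Difference = 75.542 − 64.7 = 10.842 pp.

+10.8 percentage points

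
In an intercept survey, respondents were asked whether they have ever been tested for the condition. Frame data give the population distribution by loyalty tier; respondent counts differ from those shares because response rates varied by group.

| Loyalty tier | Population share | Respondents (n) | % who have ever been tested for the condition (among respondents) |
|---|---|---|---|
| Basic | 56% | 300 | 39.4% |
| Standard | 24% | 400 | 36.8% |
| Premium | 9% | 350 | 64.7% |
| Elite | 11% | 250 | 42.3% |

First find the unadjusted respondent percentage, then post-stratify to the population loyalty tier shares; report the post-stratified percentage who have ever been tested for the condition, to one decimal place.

41.4%

Without adjustment, the pooled respondent share is:
  (300/1300)×39.4 + (400/1300)×36.8 + (350/1300)×64.7 + (250/1300)×42.3 = 45.9692%
Post-stratifying to population shares instead:
  0.56×39.4 + 0.24×36.8 + 0.09×64.7 + 0.11×42.3 = 41.372%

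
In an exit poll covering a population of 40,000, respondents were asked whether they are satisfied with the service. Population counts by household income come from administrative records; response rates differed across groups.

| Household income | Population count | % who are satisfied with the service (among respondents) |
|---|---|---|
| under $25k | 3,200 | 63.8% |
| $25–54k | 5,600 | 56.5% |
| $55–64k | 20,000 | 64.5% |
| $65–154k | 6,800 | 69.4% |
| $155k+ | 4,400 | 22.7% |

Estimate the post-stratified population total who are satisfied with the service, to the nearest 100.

23,800

Estimated count per cell = population count × respondent percentage:
  under $25k: 3,200 × 63.8% = 2041.6
  $25–54k: 5,600 × 56.5% = 3164
  $55–64k: 20,000 × 64.5% = 12,900
  $65–154k: 6,800 × 69.4% = 4719.2
  $155k+: 4,400 × 22.7% = 998.8
Estimated total = 23823.6 → 23,800.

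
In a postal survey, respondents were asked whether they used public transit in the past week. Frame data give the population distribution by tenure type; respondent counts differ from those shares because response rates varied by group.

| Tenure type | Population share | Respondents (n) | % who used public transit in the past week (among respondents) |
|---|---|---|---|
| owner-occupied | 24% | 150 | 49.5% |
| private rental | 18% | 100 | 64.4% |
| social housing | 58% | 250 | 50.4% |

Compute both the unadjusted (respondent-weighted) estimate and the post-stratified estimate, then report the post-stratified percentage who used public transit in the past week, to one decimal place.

Naive respondent-only estimate (weights = respondent counts):
  (150/500)×49.5 + (100/500)×64.4 + (250/500)×50.4 = 52.93%
Reweighting by population tenure type shares:
  0.24×49.5 + 0.18×64.4 + 0.58×50.4 = 52.704%

52.7%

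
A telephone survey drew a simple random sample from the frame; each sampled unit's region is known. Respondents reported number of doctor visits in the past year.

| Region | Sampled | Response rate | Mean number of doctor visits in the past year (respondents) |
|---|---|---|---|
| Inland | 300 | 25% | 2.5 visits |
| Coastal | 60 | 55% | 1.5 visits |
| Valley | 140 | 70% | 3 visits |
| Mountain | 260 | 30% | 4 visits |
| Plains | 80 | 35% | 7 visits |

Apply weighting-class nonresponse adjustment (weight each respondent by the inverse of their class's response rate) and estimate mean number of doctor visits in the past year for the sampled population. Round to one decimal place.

3.4

With weight = n_sampled/n_responded per class, the weighted class total is n_sampled:
  Inland: 300 × 2.5 = 750
  Coastal: 60 × 1.5 = 90
  Valley: 140 × 3 = 420
  Mountain: 260 × 4 = 1040
  Plains: 80 × 7 = 560
Adjusted estimate = 2860 / 840 = 3.40476 → 3.4.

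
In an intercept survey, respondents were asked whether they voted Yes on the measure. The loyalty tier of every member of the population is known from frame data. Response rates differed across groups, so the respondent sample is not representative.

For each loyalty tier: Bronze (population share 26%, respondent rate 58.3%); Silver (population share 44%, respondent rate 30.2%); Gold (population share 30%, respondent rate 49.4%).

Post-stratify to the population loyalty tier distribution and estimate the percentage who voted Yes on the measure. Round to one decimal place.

43.3%

Each cell contributes population-share × respondent value:
  Bronze: 0.26 × 58.3 = 15.158
  Silver: 0.44 × 30.2 = 13.288
  Gold: 0.3 × 49.4 = 14.82
Post-stratified estimate = 43.266 → 43.3%.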